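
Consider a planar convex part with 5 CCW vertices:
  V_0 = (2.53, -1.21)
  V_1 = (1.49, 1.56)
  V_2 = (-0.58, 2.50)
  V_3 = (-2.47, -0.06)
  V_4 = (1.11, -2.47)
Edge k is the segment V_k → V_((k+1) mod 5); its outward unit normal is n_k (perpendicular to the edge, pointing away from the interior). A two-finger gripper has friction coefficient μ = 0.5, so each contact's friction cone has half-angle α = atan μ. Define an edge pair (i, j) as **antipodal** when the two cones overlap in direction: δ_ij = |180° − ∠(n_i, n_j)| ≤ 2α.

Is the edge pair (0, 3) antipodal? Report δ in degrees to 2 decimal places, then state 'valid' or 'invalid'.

α = atan 0.5 = 26.57°;  2α = 53.13°
edge 0: e_0 = (-1.04, +2.77);  n_0 = (+0.9362, +0.3515)
edge 3: e_3 = (+3.58, -2.41);  n_3 = (-0.5584, -0.8295)
∠(n_0, n_3) = 144.53°
δ = |180° − 144.53°| = 35.47°
35.47° ≤ 2α = 53.13°  →  valid

δ = 35.47°, valid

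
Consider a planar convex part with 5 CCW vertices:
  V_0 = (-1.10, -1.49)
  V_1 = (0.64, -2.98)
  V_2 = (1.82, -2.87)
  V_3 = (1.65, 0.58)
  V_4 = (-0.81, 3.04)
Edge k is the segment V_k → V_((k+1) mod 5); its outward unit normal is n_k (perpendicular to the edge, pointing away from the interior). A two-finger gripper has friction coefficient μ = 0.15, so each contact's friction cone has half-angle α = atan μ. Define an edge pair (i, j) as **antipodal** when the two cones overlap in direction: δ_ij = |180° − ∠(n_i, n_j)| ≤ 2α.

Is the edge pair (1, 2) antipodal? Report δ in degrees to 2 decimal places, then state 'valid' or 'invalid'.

δ = 92.50°, invalid

α = atan 0.15 = 8.53°;  2α = 17.06°
edge 1: e_1 = (+1.18, +0.11);  n_1 = (+0.0928, -0.9957)
edge 2: e_2 = (-0.17, +3.45);  n_2 = (+0.9988, +0.0492)
∠(n_1, n_2) = 87.50°
δ = |180° − 87.50°| = 92.50°
92.50° > 2α = 17.06°  →  invalid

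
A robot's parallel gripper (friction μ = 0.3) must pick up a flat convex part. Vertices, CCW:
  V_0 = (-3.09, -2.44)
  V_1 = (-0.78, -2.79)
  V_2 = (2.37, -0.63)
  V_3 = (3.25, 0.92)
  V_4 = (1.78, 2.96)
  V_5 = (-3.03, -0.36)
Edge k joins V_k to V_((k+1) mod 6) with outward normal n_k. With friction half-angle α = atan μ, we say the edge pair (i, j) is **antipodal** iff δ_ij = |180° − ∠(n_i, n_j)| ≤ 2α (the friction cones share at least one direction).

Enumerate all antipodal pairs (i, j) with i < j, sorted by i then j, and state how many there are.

α = atan 0.3 = 16.70°;  2α = 33.40°
n_0 = (-0.1498, -0.9887)
n_1 = (+0.5655, -0.8247)
n_2 = (+0.8696, -0.4937)
n_3 = (+0.8113, +0.5846)
n_4 = (-0.5681, +0.8230)
n_5 = (-0.9996, +0.0288)
  (0,1): δ = 136.95°  ·
  (0,2): δ = 110.97°  ·
  (0,3): δ = 45.61°  ·
  (0,4): δ = 43.23°  ·
  (0,5): δ = 96.96°  ·
  (1,2): δ = 154.02°  ·
  (1,3): δ = 88.66°  ·
  (1,4): δ = 0.18°  ✓
  (1,5): δ = 53.91°  ·
  (2,3): δ = 114.64°  ·
  (2,4): δ = 25.80°  ✓
  (2,5): δ = 27.93°  ✓
  (3,4): δ = 91.16°  ·
  (3,5): δ = 37.43°  ·
  (4,5): δ = 126.27°  ·
antipodal pairs: 3

count = 3; pairs: (1,4), (2,4), (2,5)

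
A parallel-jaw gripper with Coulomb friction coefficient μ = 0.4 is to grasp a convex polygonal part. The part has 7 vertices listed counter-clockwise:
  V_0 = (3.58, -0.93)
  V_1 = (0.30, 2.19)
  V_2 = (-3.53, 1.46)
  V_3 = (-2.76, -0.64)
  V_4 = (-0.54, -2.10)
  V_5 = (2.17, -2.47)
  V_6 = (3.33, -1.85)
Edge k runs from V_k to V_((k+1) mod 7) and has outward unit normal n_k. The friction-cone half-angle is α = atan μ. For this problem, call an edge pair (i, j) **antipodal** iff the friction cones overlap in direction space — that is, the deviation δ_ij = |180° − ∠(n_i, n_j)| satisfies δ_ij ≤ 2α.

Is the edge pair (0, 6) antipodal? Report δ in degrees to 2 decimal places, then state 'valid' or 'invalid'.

δ = 118.37°, invalid

α = atan 0.4 = 21.80°;  2α = 43.60°
edge 0: e_0 = (-3.28, +3.12);  n_0 = (+0.6892, +0.7246)
edge 6: e_6 = (+0.25, +0.92);  n_6 = (+0.9650, -0.2622)
∠(n_0, n_6) = 61.63°
δ = |180° − 61.63°| = 118.37°
118.37° > 2α = 43.60°  →  invalid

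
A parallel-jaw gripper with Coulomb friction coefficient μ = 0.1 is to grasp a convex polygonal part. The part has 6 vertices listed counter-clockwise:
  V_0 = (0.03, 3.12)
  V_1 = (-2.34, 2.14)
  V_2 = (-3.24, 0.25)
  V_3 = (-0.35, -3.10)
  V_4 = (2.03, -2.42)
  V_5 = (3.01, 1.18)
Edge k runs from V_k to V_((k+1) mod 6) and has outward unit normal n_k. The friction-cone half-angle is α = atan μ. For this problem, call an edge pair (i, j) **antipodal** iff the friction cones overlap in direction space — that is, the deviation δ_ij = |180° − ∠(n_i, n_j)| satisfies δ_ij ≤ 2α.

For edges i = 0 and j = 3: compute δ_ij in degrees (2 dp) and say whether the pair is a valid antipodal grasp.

α = atan 0.1 = 5.71°;  2α = 11.42°
edge 0: e_0 = (-2.37, -0.98);  n_0 = (-0.3821, +0.9241)
edge 3: e_3 = (+2.38, +0.68);  n_3 = (+0.2747, -0.9615)
∠(n_0, n_3) = 173.48°
δ = |180° − 173.48°| = 6.52°
6.52° ≤ 2α = 11.42°  →  valid

δ = 6.52°, valid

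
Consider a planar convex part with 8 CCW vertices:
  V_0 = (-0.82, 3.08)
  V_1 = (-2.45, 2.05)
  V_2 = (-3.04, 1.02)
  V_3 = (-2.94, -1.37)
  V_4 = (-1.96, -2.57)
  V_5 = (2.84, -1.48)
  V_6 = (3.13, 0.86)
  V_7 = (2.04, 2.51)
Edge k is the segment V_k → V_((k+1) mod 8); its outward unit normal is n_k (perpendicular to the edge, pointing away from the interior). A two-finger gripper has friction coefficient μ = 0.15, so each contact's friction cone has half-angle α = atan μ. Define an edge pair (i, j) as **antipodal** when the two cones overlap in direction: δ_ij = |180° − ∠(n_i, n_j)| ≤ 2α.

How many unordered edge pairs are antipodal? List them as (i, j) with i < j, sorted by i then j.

count = 2; pairs: (2,5), (3,6)

α = atan 0.15 = 8.53°;  2α = 17.06°
n_0 = (-0.5342, +0.8454)
n_1 = (-0.8677, +0.4970)
n_2 = (-0.9991, -0.0418)
n_3 = (-0.7745, -0.6325)
n_4 = (+0.2214, -0.9752)
n_5 = (+0.9924, -0.1230)
n_6 = (+0.8344, +0.5512)
n_7 = (+0.1955, +0.9807)
  (0,1): δ = 152.09°  ·
  (0,2): δ = 119.89°  ·
  (0,3): δ = 83.05°  ·
  (0,4): δ = 19.49°  ·
  (0,5): δ = 50.65°  ·
  (0,6): δ = 91.16°  ·
  (0,7): δ = 136.44°  ·
  (1,2): δ = 147.80°  ·
  (1,3): δ = 110.96°  ·
  (1,4): δ = 47.40°  ·
  (1,5): δ = 22.74°  ·
  (1,6): δ = 63.25°  ·
  (1,7): δ = 108.53°  ·
  (2,3): δ = 143.16°  ·
  (2,4): δ = 79.60°  ·
  (2,5): δ = 9.46°  ✓
  (2,6): δ = 31.05°  ·
  (2,7): δ = 76.33°  ·
  (3,4): δ = 116.44°  ·
  (3,5): δ = 46.30°  ·
  (3,6): δ = 5.79°  ✓
  (3,7): δ = 39.49°  ·
  (4,5): δ = 109.86°  ·
  (4,6): δ = 69.34°  ·
  (4,7): δ = 24.07°  ·
  (5,6): δ = 139.49°  ·
  (5,7): δ = 94.21°  ·
  (6,7): δ = 134.72°  ·
antipodal pairs: 2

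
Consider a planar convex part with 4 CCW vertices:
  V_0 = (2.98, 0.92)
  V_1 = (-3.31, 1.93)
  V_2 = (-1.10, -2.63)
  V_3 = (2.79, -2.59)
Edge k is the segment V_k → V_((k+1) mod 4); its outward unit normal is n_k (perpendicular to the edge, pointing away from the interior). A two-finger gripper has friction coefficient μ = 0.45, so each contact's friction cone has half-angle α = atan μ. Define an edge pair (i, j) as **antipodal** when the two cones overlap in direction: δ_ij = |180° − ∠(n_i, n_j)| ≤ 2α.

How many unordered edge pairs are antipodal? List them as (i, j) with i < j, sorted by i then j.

α = atan 0.45 = 24.23°;  2α = 48.46°
n_0 = (+0.1585, +0.9874)
n_1 = (-0.8999, -0.4361)
n_2 = (+0.0103, -0.9999)
n_3 = (+0.9985, -0.0541)
  (0,1): δ = 55.02°  ·
  (0,2): δ = 9.71°  ✓
  (0,3): δ = 96.02°  ·
  (1,2): δ = 115.27°  ·
  (1,3): δ = 28.96°  ✓
  (2,3): δ = 93.69°  ·
antipodal pairs: 2

count = 2; pairs: (0,2), (1,3)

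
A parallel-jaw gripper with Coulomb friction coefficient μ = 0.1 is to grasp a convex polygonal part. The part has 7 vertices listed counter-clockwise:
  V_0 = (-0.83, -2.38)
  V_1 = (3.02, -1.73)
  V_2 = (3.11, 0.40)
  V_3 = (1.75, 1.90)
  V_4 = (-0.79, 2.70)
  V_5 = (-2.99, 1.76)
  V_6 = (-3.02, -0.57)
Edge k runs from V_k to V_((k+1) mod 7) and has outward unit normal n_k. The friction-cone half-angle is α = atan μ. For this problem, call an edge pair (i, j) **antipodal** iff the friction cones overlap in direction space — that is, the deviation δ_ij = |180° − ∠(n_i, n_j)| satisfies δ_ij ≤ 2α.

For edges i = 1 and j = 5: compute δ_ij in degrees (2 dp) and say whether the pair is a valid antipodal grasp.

α = atan 0.1 = 5.71°;  2α = 11.42°
edge 1: e_1 = (+0.09, +2.13);  n_1 = (+0.9991, -0.0422)
edge 5: e_5 = (-0.03, -2.33);  n_5 = (-0.9999, +0.0129)
∠(n_1, n_5) = 178.32°
δ = |180° − 178.32°| = 1.68°
1.68° ≤ 2α = 11.42°  →  valid

δ = 1.68°, valid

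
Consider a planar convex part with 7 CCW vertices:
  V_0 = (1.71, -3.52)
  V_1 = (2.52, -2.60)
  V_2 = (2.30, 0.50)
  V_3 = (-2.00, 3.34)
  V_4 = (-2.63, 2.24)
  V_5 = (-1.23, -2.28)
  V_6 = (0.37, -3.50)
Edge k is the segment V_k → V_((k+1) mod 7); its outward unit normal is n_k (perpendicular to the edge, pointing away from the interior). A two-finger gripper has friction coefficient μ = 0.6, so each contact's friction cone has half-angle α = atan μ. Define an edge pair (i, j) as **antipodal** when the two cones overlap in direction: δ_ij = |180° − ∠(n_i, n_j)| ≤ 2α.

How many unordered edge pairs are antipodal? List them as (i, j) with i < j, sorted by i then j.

α = atan 0.6 = 30.96°;  2α = 61.93°
n_0 = (+0.7506, -0.6608)
n_1 = (+0.9975, +0.0708)
n_2 = (+0.5511, +0.8344)
n_3 = (-0.8678, +0.4970)
n_4 = (-0.9552, -0.2959)
n_5 = (-0.6063, -0.7952)
n_6 = (-0.0149, -0.9999)
  (0,1): δ = 134.58°  ·
  (0,2): δ = 82.08°  ·
  (0,3): δ = 11.56°  ✓
  (0,4): δ = 58.57°  ✓
  (0,5): δ = 94.04°  ·
  (0,6): δ = 130.51°  ·
  (1,2): δ = 127.50°  ·
  (1,3): δ = 33.86°  ✓
  (1,4): δ = 13.15°  ✓
  (1,5): δ = 48.62°  ✓
  (1,6): δ = 85.09°  ·
  (2,3): δ = 86.36°  ·
  (2,4): δ = 39.35°  ✓
  (2,5): δ = 3.88°  ✓
  (2,6): δ = 32.59°  ✓
  (3,4): δ = 132.99°  ·
  (3,5): δ = 97.52°  ·
  (3,6): δ = 61.05°  ✓
  (4,5): δ = 144.54°  ·
  (4,6): δ = 108.06°  ·
  (5,6): δ = 143.53°  ·
antipodal pairs: 9

count = 9; pairs: (0,3), (0,4), (1,3), (1,4), (1,5), (2,4), (2,5), (2,6), (3,6)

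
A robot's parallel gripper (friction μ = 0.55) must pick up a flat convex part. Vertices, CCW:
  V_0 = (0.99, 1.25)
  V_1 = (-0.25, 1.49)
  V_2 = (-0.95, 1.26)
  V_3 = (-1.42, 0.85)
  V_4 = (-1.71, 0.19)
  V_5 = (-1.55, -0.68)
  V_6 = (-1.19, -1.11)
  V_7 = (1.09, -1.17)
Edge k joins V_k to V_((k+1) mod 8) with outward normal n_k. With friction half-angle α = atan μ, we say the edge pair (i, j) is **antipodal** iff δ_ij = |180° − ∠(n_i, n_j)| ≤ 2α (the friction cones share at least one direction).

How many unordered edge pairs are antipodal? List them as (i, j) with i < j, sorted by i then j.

count = 8; pairs: (0,5), (0,6), (1,6), (2,6), (2,7), (3,7), (4,7), (5,7)

α = atan 0.55 = 28.81°;  2α = 57.62°
n_0 = (+0.1900, +0.9818)
n_1 = (-0.3122, +0.9500)
n_2 = (-0.6574, +0.7536)
n_3 = (-0.9155, +0.4023)
n_4 = (-0.9835, -0.1809)
n_5 = (-0.7668, -0.6419)
n_6 = (-0.0263, -0.9997)
n_7 = (+0.9991, +0.0413)
  (0,1): δ = 150.86°  ·
  (0,2): δ = 127.95°  ·
  (0,3): δ = 102.77°  ·
  (0,4): δ = 68.63°  ·
  (0,5): δ = 39.11°  ✓
  (0,6): δ = 9.45°  ✓
  (0,7): δ = 103.32°  ·
  (1,2): δ = 157.09°  ·
  (1,3): δ = 131.91°  ·
  (1,4): δ = 97.77°  ·
  (1,5): δ = 68.25°  ·
  (1,6): δ = 19.70°  ✓
  (1,7): δ = 74.18°  ·
  (2,3): δ = 154.82°  ·
  (2,4): δ = 120.68°  ·
  (2,5): δ = 91.16°  ·
  (2,6): δ = 42.61°  ✓
  (2,7): δ = 51.27°  ✓
  (3,4): δ = 145.86°  ·
  (3,5): δ = 116.34°  ·
  (3,6): δ = 67.79°  ·
  (3,7): δ = 26.09°  ✓
  (4,5): δ = 150.48°  ·
  (4,6): δ = 101.93°  ·
  (4,7): δ = 8.05°  ✓
  (5,6): δ = 131.44°  ·
  (5,7): δ = 37.57°  ✓
  (6,7): δ = 86.13°  ·
antipodal pairs: 8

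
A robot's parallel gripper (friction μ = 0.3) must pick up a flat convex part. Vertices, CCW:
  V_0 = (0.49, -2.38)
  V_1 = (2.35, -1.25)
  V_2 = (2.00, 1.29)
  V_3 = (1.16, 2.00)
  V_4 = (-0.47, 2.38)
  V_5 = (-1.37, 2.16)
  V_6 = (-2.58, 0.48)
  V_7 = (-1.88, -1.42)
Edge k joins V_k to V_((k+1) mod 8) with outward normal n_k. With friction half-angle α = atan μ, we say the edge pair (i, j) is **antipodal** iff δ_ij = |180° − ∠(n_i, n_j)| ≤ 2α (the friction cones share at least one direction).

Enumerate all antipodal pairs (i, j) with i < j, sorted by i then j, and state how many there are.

α = atan 0.3 = 16.70°;  2α = 33.40°
n_0 = (+0.5192, -0.8546)
n_1 = (+0.9906, +0.1365)
n_2 = (+0.6455, +0.7637)
n_3 = (+0.2270, +0.9739)
n_4 = (-0.2375, +0.9714)
n_5 = (-0.8114, +0.5844)
n_6 = (-0.9383, -0.3457)
n_7 = (-0.3754, -0.9268)
  (0,1): δ = 113.43°  ·
  (0,2): δ = 71.49°  ·
  (0,3): δ = 44.40°  ·
  (0,4): δ = 17.54°  ✓
  (0,5): δ = 22.96°  ✓
  (0,6): δ = 78.95°  ·
  (0,7): δ = 126.67°  ·
  (1,2): δ = 138.05°  ·
  (1,3): δ = 110.97°  ·
  (1,4): δ = 84.11°  ·
  (1,5): δ = 43.61°  ·
  (1,6): δ = 12.38°  ✓
  (1,7): δ = 60.10°  ·
  (2,3): δ = 152.92°  ·
  (2,4): δ = 126.06°  ·
  (2,5): δ = 85.56°  ·
  (2,6): δ = 29.57°  ✓
  (2,7): δ = 18.15°  ✓
  (3,4): δ = 153.14°  ·
  (3,5): δ = 112.64°  ·
  (3,6): δ = 56.65°  ·
  (3,7): δ = 8.93°  ✓
  (4,5): δ = 139.50°  ·
  (4,6): δ = 83.51°  ·
  (4,7): δ = 35.79°  ·
  (5,6): δ = 124.01°  ·
  (5,7): δ = 76.29°  ·
  (6,7): δ = 132.28°  ·
antipodal pairs: 6

count = 6; pairs: (0,4), (0,5), (1,6), (2,6), (2,7), (3,7)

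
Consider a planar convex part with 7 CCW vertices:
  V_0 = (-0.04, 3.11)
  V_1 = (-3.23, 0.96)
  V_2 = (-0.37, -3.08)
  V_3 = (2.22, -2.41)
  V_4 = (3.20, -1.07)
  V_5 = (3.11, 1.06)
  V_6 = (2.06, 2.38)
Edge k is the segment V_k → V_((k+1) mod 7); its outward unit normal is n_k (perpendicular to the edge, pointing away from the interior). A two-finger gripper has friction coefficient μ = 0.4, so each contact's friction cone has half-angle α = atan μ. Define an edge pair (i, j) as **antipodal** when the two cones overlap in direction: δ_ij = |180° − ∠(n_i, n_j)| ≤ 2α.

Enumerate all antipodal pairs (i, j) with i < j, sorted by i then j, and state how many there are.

count = 6; pairs: (0,2), (0,3), (1,4), (1,5), (1,6), (2,6)

α = atan 0.4 = 21.80°;  2α = 43.60°
n_0 = (-0.5589, +0.8292)
n_1 = (-0.8162, -0.5778)
n_2 = (+0.2504, -0.9681)
n_3 = (+0.8072, -0.5903)
n_4 = (+0.9991, +0.0422)
n_5 = (+0.7826, +0.6225)
n_6 = (+0.3283, +0.9446)
  (0,1): δ = 88.68°  ·
  (0,2): δ = 19.48°  ✓
  (0,3): δ = 19.84°  ✓
  (0,4): δ = 58.44°  ·
  (0,5): δ = 94.52°  ·
  (0,6): δ = 126.85°  ·
  (1,2): δ = 110.79°  ·
  (1,3): δ = 71.48°  ·
  (1,4): δ = 32.88°  ✓
  (1,5): δ = 3.21°  ✓
  (1,6): δ = 35.54°  ✓
  (2,3): δ = 140.68°  ·
  (2,4): δ = 102.08°  ·
  (2,5): δ = 66.00°  ·
  (2,6): δ = 33.67°  ✓
  (3,4): δ = 141.40°  ·
  (3,5): δ = 105.32°  ·
  (3,6): δ = 72.99°  ·
  (4,5): δ = 143.92°  ·
  (4,6): δ = 111.59°  ·
  (5,6): δ = 147.67°  ·
antipodal pairs: 6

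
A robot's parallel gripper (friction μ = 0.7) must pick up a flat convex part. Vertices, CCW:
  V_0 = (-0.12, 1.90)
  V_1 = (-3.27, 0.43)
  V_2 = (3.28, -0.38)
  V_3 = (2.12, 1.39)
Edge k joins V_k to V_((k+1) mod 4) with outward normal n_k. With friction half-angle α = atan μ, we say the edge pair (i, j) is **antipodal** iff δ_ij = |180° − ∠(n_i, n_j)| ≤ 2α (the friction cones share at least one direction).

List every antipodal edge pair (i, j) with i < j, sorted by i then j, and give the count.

count = 3; pairs: (0,1), (1,2), (1,3)

α = atan 0.7 = 34.99°;  2α = 69.98°
n_0 = (-0.4229, +0.9062)
n_1 = (-0.1227, -0.9924)
n_2 = (+0.8364, +0.5481)
n_3 = (+0.2220, +0.9750)
  (0,1): δ = 32.07°  ✓
  (0,2): δ = 98.22°  ·
  (0,3): δ = 142.16°  ·
  (1,2): δ = 49.71°  ✓
  (1,3): δ = 5.78°  ✓
  (2,3): δ = 136.07°  ·
antipodal pairs: 3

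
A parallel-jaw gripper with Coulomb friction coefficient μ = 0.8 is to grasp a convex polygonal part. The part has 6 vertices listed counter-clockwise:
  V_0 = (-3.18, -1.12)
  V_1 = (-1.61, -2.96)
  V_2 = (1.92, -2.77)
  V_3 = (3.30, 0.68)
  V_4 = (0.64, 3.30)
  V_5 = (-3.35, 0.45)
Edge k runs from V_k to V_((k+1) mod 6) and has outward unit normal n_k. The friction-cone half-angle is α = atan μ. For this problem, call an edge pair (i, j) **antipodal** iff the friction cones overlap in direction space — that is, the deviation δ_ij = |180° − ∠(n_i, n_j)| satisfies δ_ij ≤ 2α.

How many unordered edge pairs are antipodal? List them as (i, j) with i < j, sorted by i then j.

α = atan 0.8 = 38.66°;  2α = 77.32°
n_0 = (-0.7607, -0.6491)
n_1 = (+0.0537, -0.9986)
n_2 = (+0.9285, -0.3714)
n_3 = (+0.7017, +0.7124)
n_4 = (-0.5812, +0.8137)
n_5 = (-0.9942, -0.1077)
  (0,1): δ = 127.39°  ·
  (0,2): δ = 62.27°  ✓
  (0,3): δ = 4.96°  ✓
  (0,4): δ = 85.06°  ·
  (0,5): δ = 145.71°  ·
  (1,2): δ = 114.88°  ·
  (1,3): δ = 47.65°  ✓
  (1,4): δ = 32.46°  ✓
  (1,5): δ = 93.10°  ·
  (2,3): δ = 112.76°  ·
  (2,4): δ = 32.66°  ✓
  (2,5): δ = 27.98°  ✓
  (3,4): δ = 99.90°  ·
  (3,5): δ = 39.25°  ✓
  (4,5): δ = 119.36°  ·
antipodal pairs: 7

count = 7; pairs: (0,2), (0,3), (1,3), (1,4), (2,4), (2,5), (3,5)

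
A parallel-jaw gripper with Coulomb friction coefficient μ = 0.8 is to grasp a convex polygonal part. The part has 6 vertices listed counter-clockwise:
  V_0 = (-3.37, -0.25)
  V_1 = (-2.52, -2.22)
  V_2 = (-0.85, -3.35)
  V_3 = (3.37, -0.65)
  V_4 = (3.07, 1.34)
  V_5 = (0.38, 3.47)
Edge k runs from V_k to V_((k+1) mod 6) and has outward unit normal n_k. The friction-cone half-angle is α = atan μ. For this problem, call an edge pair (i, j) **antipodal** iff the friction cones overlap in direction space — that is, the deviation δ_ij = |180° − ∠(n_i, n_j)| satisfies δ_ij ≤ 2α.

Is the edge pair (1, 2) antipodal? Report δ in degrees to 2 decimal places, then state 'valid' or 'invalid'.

δ = 113.30°, invalid

α = atan 0.8 = 38.66°;  2α = 77.32°
edge 1: e_1 = (+1.67, -1.13);  n_1 = (-0.5604, -0.8282)
edge 2: e_2 = (+4.22, +2.70);  n_2 = (+0.5389, -0.8423)
∠(n_1, n_2) = 66.70°
δ = |180° − 66.70°| = 113.30°
113.30° > 2α = 77.32°  →  invalid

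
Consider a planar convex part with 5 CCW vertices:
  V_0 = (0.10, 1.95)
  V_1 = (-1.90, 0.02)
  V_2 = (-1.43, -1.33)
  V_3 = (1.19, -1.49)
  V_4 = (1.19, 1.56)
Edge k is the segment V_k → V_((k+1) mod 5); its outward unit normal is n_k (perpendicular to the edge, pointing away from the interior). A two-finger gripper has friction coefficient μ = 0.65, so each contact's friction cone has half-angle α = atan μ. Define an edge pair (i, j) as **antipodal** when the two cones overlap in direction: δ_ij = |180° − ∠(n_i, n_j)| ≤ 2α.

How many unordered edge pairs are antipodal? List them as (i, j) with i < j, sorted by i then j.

α = atan 0.65 = 33.02°;  2α = 66.05°
n_0 = (-0.6944, +0.7196)
n_1 = (-0.9444, -0.3288)
n_2 = (-0.0610, -0.9981)
n_3 = (+1.0000, -0.0000)
n_4 = (+0.3369, +0.9415)
  (0,1): δ = 114.78°  ·
  (0,2): δ = 47.47°  ✓
  (0,3): δ = 46.02°  ✓
  (0,4): δ = 116.33°  ·
  (1,2): δ = 112.69°  ·
  (1,3): δ = 19.20°  ✓
  (1,4): δ = 51.12°  ✓
  (2,3): δ = 86.51°  ·
  (2,4): δ = 16.19°  ✓
  (3,4): δ = 109.69°  ·
antipodal pairs: 5

count = 5; pairs: (0,2), (0,3), (1,3), (1,4), (2,4)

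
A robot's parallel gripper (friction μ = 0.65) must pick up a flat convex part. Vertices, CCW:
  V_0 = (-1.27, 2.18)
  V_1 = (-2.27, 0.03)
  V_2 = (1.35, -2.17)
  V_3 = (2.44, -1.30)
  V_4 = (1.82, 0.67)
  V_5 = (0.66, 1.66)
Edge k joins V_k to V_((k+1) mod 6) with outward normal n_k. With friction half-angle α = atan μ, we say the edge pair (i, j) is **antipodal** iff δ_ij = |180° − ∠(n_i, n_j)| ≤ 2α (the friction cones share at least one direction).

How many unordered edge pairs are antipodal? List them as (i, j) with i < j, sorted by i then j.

count = 6; pairs: (0,2), (0,3), (1,3), (1,4), (1,5), (2,5)

α = atan 0.65 = 33.02°;  2α = 66.05°
n_0 = (-0.9067, +0.4217)
n_1 = (-0.5193, -0.8546)
n_2 = (+0.6238, -0.7816)
n_3 = (+0.9539, +0.3002)
n_4 = (+0.6492, +0.7606)
n_5 = (+0.2602, +0.9656)
  (0,1): δ = 96.34°  ·
  (0,2): δ = 26.46°  ✓
  (0,3): δ = 42.41°  ✓
  (0,4): δ = 74.46°  ·
  (0,5): δ = 99.86°  ·
  (1,2): δ = 110.12°  ·
  (1,3): δ = 41.24°  ✓
  (1,4): δ = 9.19°  ✓
  (1,5): δ = 16.21°  ✓
  (2,3): δ = 111.13°  ·
  (2,4): δ = 79.07°  ·
  (2,5): δ = 53.67°  ✓
  (3,4): δ = 147.95°  ·
  (3,5): δ = 122.55°  ·
  (4,5): δ = 154.60°  ·
antipodal pairs: 6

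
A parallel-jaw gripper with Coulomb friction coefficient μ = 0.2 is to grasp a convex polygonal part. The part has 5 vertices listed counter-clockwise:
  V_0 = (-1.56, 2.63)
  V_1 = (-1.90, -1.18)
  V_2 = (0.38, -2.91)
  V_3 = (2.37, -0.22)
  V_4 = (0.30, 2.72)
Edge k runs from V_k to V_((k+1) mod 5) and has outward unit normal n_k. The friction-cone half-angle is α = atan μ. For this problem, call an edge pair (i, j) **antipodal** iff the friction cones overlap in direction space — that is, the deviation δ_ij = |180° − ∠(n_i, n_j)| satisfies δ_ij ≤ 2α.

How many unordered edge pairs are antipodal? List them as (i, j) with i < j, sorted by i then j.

α = atan 0.2 = 11.31°;  2α = 22.62°
n_0 = (-0.9960, +0.0889)
n_1 = (-0.6045, -0.7966)
n_2 = (+0.8039, -0.5947)
n_3 = (+0.8177, +0.5757)
n_4 = (-0.0483, +0.9988)
  (0,1): δ = 122.09°  ·
  (0,2): δ = 31.39°  ·
  (0,3): δ = 40.25°  ·
  (0,4): δ = 97.87°  ·
  (1,2): δ = 89.30°  ·
  (1,3): δ = 17.66°  ✓
  (1,4): δ = 39.96°  ·
  (2,3): δ = 108.36°  ·
  (2,4): δ = 50.74°  ·
  (3,4): δ = 122.38°  ·
antipodal pairs: 1

count = 1; pairs: (1,3)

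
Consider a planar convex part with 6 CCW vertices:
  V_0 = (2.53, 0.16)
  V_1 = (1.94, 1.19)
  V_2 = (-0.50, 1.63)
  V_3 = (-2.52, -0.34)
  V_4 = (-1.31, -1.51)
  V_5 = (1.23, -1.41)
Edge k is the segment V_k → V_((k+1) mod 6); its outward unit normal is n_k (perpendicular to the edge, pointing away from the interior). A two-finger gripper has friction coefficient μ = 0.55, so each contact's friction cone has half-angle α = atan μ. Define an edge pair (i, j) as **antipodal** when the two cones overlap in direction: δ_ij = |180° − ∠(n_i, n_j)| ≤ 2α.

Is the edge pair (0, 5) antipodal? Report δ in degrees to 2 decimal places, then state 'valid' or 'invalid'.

δ = 110.57°, invalid

α = atan 0.55 = 28.81°;  2α = 57.62°
edge 0: e_0 = (-0.59, +1.03);  n_0 = (+0.8677, +0.4970)
edge 5: e_5 = (+1.30, +1.57);  n_5 = (+0.7702, -0.6378)
∠(n_0, n_5) = 69.43°
δ = |180° − 69.43°| = 110.57°
110.57° > 2α = 57.62°  →  invalid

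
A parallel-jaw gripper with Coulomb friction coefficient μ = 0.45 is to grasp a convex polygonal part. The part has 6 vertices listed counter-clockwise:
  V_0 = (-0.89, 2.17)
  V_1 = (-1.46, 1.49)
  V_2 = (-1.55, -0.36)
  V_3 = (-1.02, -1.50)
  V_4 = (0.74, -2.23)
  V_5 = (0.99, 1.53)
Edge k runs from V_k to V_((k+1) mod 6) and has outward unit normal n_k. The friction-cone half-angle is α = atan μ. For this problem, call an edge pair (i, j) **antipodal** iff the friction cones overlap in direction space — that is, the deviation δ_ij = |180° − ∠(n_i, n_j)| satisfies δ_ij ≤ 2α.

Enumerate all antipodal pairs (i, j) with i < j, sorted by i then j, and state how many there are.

α = atan 0.45 = 24.23°;  2α = 48.46°
n_0 = (-0.7664, +0.6424)
n_1 = (-0.9988, +0.0486)
n_2 = (-0.9068, -0.4216)
n_3 = (-0.3831, -0.9237)
n_4 = (+0.9978, -0.0663)
n_5 = (+0.3223, +0.9466)
  (0,1): δ = 142.81°  ·
  (0,2): δ = 115.09°  ·
  (0,3): δ = 72.56°  ·
  (0,4): δ = 36.17°  ✓
  (0,5): δ = 111.17°  ·
  (1,2): δ = 152.28°  ·
  (1,3): δ = 109.74°  ·
  (1,4): δ = 1.02°  ✓
  (1,5): δ = 73.99°  ·
  (2,3): δ = 137.46°  ·
  (2,4): δ = 28.74°  ✓
  (2,5): δ = 46.27°  ✓
  (3,4): δ = 71.28°  ·
  (3,5): δ = 3.73°  ✓
  (4,5): δ = 105.00°  ·
antipodal pairs: 5

count = 5; pairs: (0,4), (1,4), (2,4), (2,5), (3,5)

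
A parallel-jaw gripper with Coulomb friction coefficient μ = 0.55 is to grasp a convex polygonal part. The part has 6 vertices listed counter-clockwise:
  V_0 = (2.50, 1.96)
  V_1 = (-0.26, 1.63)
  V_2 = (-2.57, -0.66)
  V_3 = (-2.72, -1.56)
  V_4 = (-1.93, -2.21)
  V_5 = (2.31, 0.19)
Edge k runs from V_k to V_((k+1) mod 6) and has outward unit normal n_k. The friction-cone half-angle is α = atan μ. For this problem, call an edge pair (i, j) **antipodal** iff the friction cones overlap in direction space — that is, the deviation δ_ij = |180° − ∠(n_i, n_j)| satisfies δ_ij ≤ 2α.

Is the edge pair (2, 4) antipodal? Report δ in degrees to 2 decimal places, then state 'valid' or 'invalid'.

α = atan 0.55 = 28.81°;  2α = 57.62°
edge 2: e_2 = (-0.15, -0.90);  n_2 = (-0.9864, +0.1644)
edge 4: e_4 = (+4.24, +2.40);  n_4 = (+0.4926, -0.8703)
∠(n_2, n_4) = 128.97°
δ = |180° − 128.97°| = 51.03°
51.03° ≤ 2α = 57.62°  →  valid

δ = 51.03°, valid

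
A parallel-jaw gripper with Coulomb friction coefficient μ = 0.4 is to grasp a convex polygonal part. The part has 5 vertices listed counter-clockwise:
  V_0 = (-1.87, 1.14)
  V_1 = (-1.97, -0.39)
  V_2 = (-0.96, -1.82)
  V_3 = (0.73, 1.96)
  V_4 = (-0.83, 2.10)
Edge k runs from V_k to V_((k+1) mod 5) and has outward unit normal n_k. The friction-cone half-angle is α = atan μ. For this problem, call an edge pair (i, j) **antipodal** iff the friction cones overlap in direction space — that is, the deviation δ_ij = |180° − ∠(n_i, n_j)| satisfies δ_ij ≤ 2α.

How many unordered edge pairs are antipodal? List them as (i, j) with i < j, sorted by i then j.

α = atan 0.4 = 21.80°;  2α = 43.60°
n_0 = (-0.9979, +0.0652)
n_1 = (-0.8168, -0.5769)
n_2 = (+0.9129, -0.4082)
n_3 = (+0.0894, +0.9960)
n_4 = (-0.6783, +0.7348)
  (0,1): δ = 141.03°  ·
  (0,2): δ = 20.35°  ✓
  (0,3): δ = 88.61°  ·
  (0,4): δ = 136.45°  ·
  (1,2): δ = 59.32°  ·
  (1,3): δ = 49.64°  ·
  (1,4): δ = 97.48°  ·
  (2,3): δ = 71.04°  ·
  (2,4): δ = 23.20°  ✓
  (3,4): δ = 132.16°  ·
antipodal pairs: 2

count = 2; pairs: (0,2), (2,4)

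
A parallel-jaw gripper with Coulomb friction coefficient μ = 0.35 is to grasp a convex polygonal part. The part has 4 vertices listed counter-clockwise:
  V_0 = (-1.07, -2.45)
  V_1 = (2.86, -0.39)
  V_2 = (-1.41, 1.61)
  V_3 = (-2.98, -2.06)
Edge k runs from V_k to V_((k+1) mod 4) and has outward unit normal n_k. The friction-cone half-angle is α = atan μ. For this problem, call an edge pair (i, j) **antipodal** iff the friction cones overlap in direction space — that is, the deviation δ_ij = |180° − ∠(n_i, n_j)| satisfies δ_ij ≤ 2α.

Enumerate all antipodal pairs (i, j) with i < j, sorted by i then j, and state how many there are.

count = 1; pairs: (1,3)

α = atan 0.35 = 19.29°;  2α = 38.58°
n_0 = (+0.4643, -0.8857)
n_1 = (+0.4242, +0.9056)
n_2 = (-0.9194, +0.3933)
n_3 = (-0.2001, -0.9798)
  (0,1): δ = 52.76°  ·
  (0,2): δ = 39.18°  ·
  (0,3): δ = 140.80°  ·
  (1,2): δ = 88.06°  ·
  (1,3): δ = 13.56°  ✓
  (2,3): δ = 78.38°  ·
antipodal pairs: 1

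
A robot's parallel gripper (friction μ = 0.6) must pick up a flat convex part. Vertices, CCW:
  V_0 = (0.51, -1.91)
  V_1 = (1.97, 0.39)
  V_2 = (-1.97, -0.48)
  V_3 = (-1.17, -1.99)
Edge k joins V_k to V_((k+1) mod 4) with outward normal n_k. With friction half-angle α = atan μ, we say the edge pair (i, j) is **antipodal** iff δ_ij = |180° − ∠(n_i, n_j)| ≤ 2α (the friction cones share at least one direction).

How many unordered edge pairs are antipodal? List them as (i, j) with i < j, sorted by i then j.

α = atan 0.6 = 30.96°;  2α = 61.93°
n_0 = (+0.8443, -0.5359)
n_1 = (-0.2156, +0.9765)
n_2 = (-0.8836, -0.4682)
n_3 = (+0.0476, -0.9989)
  (0,1): δ = 45.14°  ✓
  (0,2): δ = 60.32°  ✓
  (0,3): δ = 125.13°  ·
  (1,2): δ = 74.54°  ·
  (1,3): δ = 9.73°  ✓
  (2,3): δ = 115.19°  ·
antipodal pairs: 3

count = 3; pairs: (0,1), (0,2), (1,3)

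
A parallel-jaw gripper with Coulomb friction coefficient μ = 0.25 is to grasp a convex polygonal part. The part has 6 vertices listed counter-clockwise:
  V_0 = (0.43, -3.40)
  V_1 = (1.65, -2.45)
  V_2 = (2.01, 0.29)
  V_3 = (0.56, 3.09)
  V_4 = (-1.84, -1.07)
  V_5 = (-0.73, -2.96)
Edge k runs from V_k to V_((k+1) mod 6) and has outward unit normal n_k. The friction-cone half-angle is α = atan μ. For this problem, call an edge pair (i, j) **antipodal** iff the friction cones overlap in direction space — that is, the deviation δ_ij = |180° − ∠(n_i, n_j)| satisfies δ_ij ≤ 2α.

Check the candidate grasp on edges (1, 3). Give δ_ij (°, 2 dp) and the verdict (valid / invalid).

δ = 22.50°, valid

α = atan 0.25 = 14.04°;  2α = 28.07°
edge 1: e_1 = (+0.36, +2.74);  n_1 = (+0.9915, -0.1303)
edge 3: e_3 = (-2.40, -4.16);  n_3 = (-0.8662, +0.4997)
∠(n_1, n_3) = 157.50°
δ = |180° − 157.50°| = 22.50°
22.50° ≤ 2α = 28.07°  →  valid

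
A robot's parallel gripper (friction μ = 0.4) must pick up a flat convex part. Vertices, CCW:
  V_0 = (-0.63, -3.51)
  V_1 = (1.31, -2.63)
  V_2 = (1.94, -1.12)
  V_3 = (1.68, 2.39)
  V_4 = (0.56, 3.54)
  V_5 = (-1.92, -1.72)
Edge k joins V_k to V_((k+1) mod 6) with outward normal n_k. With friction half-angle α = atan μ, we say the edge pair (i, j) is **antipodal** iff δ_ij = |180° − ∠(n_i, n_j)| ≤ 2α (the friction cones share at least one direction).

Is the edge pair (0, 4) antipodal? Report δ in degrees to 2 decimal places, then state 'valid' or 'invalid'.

α = atan 0.4 = 21.80°;  2α = 43.60°
edge 0: e_0 = (+1.94, +0.88);  n_0 = (+0.4131, -0.9107)
edge 4: e_4 = (-2.48, -5.26);  n_4 = (-0.9045, +0.4265)
∠(n_0, n_4) = 139.64°
δ = |180° − 139.64°| = 40.36°
40.36° ≤ 2α = 43.60°  →  valid

δ = 40.36°, valid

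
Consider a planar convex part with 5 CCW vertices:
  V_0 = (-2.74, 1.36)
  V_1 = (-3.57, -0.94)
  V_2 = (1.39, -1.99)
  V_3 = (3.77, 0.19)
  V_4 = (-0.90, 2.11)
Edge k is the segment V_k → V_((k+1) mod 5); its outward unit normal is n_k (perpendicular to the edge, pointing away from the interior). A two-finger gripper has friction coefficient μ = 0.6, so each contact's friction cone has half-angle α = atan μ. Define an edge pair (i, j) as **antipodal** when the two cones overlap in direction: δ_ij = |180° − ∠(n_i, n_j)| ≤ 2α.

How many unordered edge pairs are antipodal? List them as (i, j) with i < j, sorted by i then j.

α = atan 0.6 = 30.96°;  2α = 61.93°
n_0 = (-0.9406, +0.3394)
n_1 = (-0.2071, -0.9783)
n_2 = (+0.6754, -0.7374)
n_3 = (+0.3803, +0.9249)
n_4 = (-0.3775, +0.9260)
  (0,1): δ = 82.11°  ·
  (0,2): δ = 27.67°  ✓
  (0,3): δ = 87.49°  ·
  (0,4): δ = 132.02°  ·
  (1,2): δ = 125.56°  ·
  (1,3): δ = 10.40°  ✓
  (1,4): δ = 34.13°  ✓
  (2,3): δ = 64.84°  ·
  (2,4): δ = 20.31°  ✓
  (3,4): δ = 135.47°  ·
antipodal pairs: 4

count = 4; pairs: (0,2), (1,3), (1,4), (2,4)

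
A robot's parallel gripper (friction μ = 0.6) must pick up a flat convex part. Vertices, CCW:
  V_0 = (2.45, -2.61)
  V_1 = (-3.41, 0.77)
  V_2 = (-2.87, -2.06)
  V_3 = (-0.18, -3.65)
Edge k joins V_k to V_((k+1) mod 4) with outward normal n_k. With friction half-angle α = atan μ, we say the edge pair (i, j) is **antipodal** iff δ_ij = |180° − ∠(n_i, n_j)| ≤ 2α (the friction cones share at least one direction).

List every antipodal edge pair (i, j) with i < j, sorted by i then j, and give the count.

count = 3; pairs: (0,1), (0,2), (0,3)

α = atan 0.6 = 30.96°;  2α = 61.93°
n_0 = (+0.4996, +0.8662)
n_1 = (-0.9823, -0.1874)
n_2 = (-0.5088, -0.8609)
n_3 = (+0.3677, -0.9299)
  (0,1): δ = 49.22°  ✓
  (0,2): δ = 0.61°  ✓
  (0,3): δ = 51.55°  ✓
  (1,2): δ = 131.39°  ·
  (1,3): δ = 79.23°  ·
  (2,3): δ = 127.84°  ·
antipodal pairs: 3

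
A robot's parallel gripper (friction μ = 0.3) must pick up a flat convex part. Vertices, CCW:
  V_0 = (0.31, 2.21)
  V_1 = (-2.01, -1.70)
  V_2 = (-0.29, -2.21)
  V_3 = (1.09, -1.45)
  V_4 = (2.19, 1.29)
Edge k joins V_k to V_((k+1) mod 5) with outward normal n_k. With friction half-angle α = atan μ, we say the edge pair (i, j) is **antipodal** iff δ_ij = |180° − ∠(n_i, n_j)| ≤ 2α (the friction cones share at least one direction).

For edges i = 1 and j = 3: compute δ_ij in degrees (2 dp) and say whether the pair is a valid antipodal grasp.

α = atan 0.3 = 16.70°;  2α = 33.40°
edge 1: e_1 = (+1.72, -0.51);  n_1 = (-0.2843, -0.9587)
edge 3: e_3 = (+1.10, +2.74);  n_3 = (+0.9280, -0.3726)
∠(n_1, n_3) = 84.64°
δ = |180° − 84.64°| = 95.36°
95.36° > 2α = 33.40°  →  invalid

δ = 95.36°, invalid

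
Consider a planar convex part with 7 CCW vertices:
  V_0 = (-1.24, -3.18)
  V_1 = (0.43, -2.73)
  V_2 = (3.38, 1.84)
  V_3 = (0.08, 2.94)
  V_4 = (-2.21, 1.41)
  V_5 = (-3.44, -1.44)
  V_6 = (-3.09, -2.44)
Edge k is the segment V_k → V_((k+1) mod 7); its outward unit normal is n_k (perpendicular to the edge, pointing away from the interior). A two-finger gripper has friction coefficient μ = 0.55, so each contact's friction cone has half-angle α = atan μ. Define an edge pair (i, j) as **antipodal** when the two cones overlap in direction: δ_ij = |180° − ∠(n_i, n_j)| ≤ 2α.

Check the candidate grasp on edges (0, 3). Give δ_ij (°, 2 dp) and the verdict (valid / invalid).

α = atan 0.55 = 28.81°;  2α = 57.62°
edge 0: e_0 = (+1.67, +0.45);  n_0 = (+0.2602, -0.9656)
edge 3: e_3 = (-2.29, -1.53);  n_3 = (-0.5555, +0.8315)
∠(n_0, n_3) = 161.33°
δ = |180° − 161.33°| = 18.67°
18.67° ≤ 2α = 57.62°  →  valid

δ = 18.67°, valid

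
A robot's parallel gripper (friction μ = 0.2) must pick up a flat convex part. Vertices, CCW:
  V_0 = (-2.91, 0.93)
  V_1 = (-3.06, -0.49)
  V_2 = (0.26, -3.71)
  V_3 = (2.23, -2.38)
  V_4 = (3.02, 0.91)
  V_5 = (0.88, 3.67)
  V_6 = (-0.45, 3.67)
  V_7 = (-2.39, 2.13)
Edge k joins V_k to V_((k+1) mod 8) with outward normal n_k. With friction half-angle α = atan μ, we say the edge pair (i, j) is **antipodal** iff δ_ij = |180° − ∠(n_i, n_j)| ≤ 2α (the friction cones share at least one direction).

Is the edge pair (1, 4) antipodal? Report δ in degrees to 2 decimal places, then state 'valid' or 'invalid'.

δ = 8.09°, valid

α = atan 0.2 = 11.31°;  2α = 22.62°
edge 1: e_1 = (+3.32, -3.22);  n_1 = (-0.6962, -0.7178)
edge 4: e_4 = (-2.14, +2.76);  n_4 = (+0.7903, +0.6128)
∠(n_1, n_4) = 171.91°
δ = |180° − 171.91°| = 8.09°
8.09° ≤ 2α = 22.62°  →  valid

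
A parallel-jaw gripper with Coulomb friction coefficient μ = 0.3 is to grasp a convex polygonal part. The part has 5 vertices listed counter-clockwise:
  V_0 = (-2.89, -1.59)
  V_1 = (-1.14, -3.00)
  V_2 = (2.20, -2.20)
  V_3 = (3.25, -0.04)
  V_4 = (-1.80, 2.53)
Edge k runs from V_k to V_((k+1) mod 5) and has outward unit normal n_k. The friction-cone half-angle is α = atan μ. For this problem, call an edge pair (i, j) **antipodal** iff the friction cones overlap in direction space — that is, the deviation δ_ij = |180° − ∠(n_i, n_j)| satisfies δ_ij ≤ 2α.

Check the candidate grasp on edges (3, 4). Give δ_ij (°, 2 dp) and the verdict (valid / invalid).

δ = 77.85°, invalid

α = atan 0.3 = 16.70°;  2α = 33.40°
edge 3: e_3 = (-5.05, +2.57);  n_3 = (+0.4536, +0.8912)
edge 4: e_4 = (-1.09, -4.12);  n_4 = (-0.9667, +0.2558)
∠(n_3, n_4) = 102.15°
δ = |180° − 102.15°| = 77.85°
77.85° > 2α = 33.40°  →  invalid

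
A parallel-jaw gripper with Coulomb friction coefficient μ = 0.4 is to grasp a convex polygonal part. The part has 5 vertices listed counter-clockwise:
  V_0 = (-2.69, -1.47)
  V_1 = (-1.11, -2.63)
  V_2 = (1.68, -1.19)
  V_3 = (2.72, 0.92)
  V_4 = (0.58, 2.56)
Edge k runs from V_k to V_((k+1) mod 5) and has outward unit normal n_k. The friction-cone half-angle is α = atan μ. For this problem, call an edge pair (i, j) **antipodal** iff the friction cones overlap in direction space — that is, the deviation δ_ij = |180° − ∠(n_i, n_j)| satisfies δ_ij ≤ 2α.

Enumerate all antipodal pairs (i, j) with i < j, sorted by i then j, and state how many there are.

α = atan 0.4 = 21.80°;  2α = 43.60°
n_0 = (-0.5918, -0.8061)
n_1 = (+0.4586, -0.8886)
n_2 = (+0.8970, -0.4421)
n_3 = (+0.6083, +0.7937)
n_4 = (-0.7765, +0.6301)
  (0,1): δ = 116.42°  ·
  (0,2): δ = 79.95°  ·
  (0,3): δ = 1.18°  ✓
  (0,4): δ = 87.23°  ·
  (1,2): δ = 143.54°  ·
  (1,3): δ = 64.76°  ·
  (1,4): δ = 23.64°  ✓
  (2,3): δ = 101.23°  ·
  (2,4): δ = 12.82°  ✓
  (3,4): δ = 91.59°  ·
antipodal pairs: 3

count = 3; pairs: (0,3), (1,4), (2,4)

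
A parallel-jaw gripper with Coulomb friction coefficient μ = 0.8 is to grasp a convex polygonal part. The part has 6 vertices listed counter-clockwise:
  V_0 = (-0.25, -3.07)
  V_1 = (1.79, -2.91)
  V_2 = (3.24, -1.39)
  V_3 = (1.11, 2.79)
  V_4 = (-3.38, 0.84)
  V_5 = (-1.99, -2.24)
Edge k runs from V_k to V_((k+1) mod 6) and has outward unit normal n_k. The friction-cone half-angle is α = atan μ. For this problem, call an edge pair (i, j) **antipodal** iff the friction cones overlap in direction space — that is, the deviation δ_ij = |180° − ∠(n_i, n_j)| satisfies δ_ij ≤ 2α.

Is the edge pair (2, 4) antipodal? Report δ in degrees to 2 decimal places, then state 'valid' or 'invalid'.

α = atan 0.8 = 38.66°;  2α = 77.32°
edge 2: e_2 = (-2.13, +4.18);  n_2 = (+0.8910, +0.4540)
edge 4: e_4 = (+1.39, -3.08);  n_4 = (-0.9115, -0.4113)
∠(n_2, n_4) = 177.29°
δ = |180° − 177.29°| = 2.71°
2.71° ≤ 2α = 77.32°  →  valid

δ = 2.71°, valid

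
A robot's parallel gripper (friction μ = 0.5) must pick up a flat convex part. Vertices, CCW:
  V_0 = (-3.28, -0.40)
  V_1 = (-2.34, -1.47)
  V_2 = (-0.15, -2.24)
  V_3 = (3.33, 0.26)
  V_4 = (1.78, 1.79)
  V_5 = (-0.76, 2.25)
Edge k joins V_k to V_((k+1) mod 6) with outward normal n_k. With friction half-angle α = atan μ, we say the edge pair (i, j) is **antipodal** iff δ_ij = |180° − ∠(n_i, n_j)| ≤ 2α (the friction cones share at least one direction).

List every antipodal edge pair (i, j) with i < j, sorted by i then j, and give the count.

α = atan 0.5 = 26.57°;  2α = 53.13°
n_0 = (-0.7513, -0.6600)
n_1 = (-0.3317, -0.9434)
n_2 = (+0.5834, -0.8122)
n_3 = (+0.7025, +0.7117)
n_4 = (+0.1782, +0.9840)
n_5 = (-0.7247, +0.6891)
  (0,1): δ = 150.67°  ·
  (0,2): δ = 95.61°  ·
  (0,3): δ = 4.07°  ✓
  (0,4): δ = 38.44°  ✓
  (0,5): δ = 95.14°  ·
  (1,2): δ = 124.94°  ·
  (1,3): δ = 25.26°  ✓
  (1,4): δ = 9.11°  ✓
  (1,5): δ = 65.81°  ·
  (2,3): δ = 80.32°  ·
  (2,4): δ = 45.96°  ✓
  (2,5): δ = 10.75°  ✓
  (3,4): δ = 145.64°  ·
  (3,5): δ = 88.93°  ·
  (4,5): δ = 123.29°  ·
antipodal pairs: 6

count = 6; pairs: (0,3), (0,4), (1,3), (1,4), (2,4), (2,5)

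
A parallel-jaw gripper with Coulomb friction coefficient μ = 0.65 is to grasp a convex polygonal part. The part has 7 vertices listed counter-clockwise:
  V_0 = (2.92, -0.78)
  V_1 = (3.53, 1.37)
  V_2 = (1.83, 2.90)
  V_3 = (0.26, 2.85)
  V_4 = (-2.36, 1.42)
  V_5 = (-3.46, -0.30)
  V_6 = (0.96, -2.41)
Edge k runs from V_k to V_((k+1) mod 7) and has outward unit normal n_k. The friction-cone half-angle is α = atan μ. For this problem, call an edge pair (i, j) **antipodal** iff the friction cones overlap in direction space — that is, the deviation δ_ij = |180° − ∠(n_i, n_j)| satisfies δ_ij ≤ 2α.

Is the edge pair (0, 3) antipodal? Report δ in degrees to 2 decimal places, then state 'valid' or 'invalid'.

α = atan 0.65 = 33.02°;  2α = 66.05°
edge 0: e_0 = (+0.61, +2.15);  n_0 = (+0.9620, -0.2729)
edge 3: e_3 = (-2.62, -1.43);  n_3 = (-0.4791, +0.8778)
∠(n_0, n_3) = 134.47°
δ = |180° − 134.47°| = 45.53°
45.53° ≤ 2α = 66.05°  →  valid

δ = 45.53°, valid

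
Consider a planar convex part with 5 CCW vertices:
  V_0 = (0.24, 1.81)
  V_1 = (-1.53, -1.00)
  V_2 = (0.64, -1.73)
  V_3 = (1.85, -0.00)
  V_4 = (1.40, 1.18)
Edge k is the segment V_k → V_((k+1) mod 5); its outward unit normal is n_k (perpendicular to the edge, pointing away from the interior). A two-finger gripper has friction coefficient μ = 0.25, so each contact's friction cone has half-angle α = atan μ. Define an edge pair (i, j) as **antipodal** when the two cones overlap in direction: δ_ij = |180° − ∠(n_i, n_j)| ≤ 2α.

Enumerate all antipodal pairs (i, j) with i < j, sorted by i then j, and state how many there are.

count = 2; pairs: (0,2), (1,4)

α = atan 0.25 = 14.04°;  2α = 28.07°
n_0 = (-0.8461, +0.5330)
n_1 = (-0.3188, -0.9478)
n_2 = (+0.8195, -0.5731)
n_3 = (+0.9344, +0.3563)
n_4 = (+0.4773, +0.8788)
  (0,1): δ = 76.39°  ·
  (0,2): δ = 2.76°  ✓
  (0,3): δ = 53.08°  ·
  (0,4): δ = 93.70°  ·
  (1,2): δ = 106.38°  ·
  (1,3): δ = 50.53°  ·
  (1,4): δ = 9.91°  ✓
  (2,3): δ = 124.16°  ·
  (2,4): δ = 83.54°  ·
  (3,4): δ = 139.38°  ·
antipodal pairs: 2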